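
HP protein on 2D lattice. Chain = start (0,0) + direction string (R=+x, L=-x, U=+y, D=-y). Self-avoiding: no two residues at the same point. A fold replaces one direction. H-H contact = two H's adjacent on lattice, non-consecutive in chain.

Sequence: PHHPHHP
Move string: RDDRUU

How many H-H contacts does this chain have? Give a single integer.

Positions: [(0, 0), (1, 0), (1, -1), (1, -2), (2, -2), (2, -1), (2, 0)]
H-H contact: residue 2 @(1,-1) - residue 5 @(2, -1)

Answer: 1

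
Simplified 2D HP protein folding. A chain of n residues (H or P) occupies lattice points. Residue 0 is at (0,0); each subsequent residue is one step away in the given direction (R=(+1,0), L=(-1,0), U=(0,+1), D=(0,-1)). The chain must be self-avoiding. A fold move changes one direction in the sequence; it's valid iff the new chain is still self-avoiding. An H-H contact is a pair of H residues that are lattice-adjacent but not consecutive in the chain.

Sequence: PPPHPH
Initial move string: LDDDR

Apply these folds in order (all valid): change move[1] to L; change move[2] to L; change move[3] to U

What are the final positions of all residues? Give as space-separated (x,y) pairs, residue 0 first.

Initial moves: LDDDR
Fold: move[1]->L => LLDDR (positions: [(0, 0), (-1, 0), (-2, 0), (-2, -1), (-2, -2), (-1, -2)])
Fold: move[2]->L => LLLDR (positions: [(0, 0), (-1, 0), (-2, 0), (-3, 0), (-3, -1), (-2, -1)])
Fold: move[3]->U => LLLUR (positions: [(0, 0), (-1, 0), (-2, 0), (-3, 0), (-3, 1), (-2, 1)])

Answer: (0,0) (-1,0) (-2,0) (-3,0) (-3,1) (-2,1)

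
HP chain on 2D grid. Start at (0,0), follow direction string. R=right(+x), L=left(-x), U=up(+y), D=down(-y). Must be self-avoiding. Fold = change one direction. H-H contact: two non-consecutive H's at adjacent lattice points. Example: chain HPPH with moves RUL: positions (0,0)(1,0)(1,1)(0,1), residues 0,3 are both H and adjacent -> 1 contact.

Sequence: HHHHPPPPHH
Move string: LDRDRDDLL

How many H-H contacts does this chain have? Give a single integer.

Answer: 1

Derivation:
Positions: [(0, 0), (-1, 0), (-1, -1), (0, -1), (0, -2), (1, -2), (1, -3), (1, -4), (0, -4), (-1, -4)]
H-H contact: residue 0 @(0,0) - residue 3 @(0, -1)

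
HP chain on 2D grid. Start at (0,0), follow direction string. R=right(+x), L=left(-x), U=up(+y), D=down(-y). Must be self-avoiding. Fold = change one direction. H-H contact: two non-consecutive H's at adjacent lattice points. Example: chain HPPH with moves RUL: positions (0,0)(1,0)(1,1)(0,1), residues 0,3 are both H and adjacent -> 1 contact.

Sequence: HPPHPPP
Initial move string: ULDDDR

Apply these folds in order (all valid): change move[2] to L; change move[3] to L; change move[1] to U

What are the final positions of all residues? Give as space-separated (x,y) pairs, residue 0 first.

Answer: (0,0) (0,1) (0,2) (-1,2) (-2,2) (-2,1) (-1,1)

Derivation:
Initial moves: ULDDDR
Fold: move[2]->L => ULLDDR (positions: [(0, 0), (0, 1), (-1, 1), (-2, 1), (-2, 0), (-2, -1), (-1, -1)])
Fold: move[3]->L => ULLLDR (positions: [(0, 0), (0, 1), (-1, 1), (-2, 1), (-3, 1), (-3, 0), (-2, 0)])
Fold: move[1]->U => UULLDR (positions: [(0, 0), (0, 1), (0, 2), (-1, 2), (-2, 2), (-2, 1), (-1, 1)])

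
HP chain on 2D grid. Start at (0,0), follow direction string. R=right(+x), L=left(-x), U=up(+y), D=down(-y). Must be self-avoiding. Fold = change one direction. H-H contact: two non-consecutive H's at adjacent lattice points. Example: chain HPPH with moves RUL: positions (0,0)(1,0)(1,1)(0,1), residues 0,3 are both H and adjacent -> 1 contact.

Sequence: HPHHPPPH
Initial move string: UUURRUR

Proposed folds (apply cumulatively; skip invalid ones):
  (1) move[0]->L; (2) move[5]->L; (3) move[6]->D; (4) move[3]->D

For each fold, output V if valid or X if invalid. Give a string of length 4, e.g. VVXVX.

Initial: UUURRUR -> [(0, 0), (0, 1), (0, 2), (0, 3), (1, 3), (2, 3), (2, 4), (3, 4)]
Fold 1: move[0]->L => LUURRUR VALID
Fold 2: move[5]->L => LUURRLR INVALID (collision), skipped
Fold 3: move[6]->D => LUURRUD INVALID (collision), skipped
Fold 4: move[3]->D => LUUDRUR INVALID (collision), skipped

Answer: VXXX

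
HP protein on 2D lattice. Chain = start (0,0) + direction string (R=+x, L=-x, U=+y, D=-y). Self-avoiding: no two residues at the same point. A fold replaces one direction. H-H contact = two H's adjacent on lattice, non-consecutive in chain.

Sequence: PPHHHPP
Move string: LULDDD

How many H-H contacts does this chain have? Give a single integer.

Positions: [(0, 0), (-1, 0), (-1, 1), (-2, 1), (-2, 0), (-2, -1), (-2, -2)]
No H-H contacts found.

Answer: 0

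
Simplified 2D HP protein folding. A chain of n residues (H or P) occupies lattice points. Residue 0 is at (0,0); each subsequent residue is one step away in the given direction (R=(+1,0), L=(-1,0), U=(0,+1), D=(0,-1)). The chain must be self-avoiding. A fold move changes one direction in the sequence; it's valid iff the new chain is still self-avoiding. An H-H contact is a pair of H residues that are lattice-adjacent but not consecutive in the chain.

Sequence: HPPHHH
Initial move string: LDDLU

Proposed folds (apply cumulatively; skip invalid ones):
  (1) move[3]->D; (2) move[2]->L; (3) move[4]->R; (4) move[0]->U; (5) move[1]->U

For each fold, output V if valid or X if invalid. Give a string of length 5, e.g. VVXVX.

Initial: LDDLU -> [(0, 0), (-1, 0), (-1, -1), (-1, -2), (-2, -2), (-2, -1)]
Fold 1: move[3]->D => LDDDU INVALID (collision), skipped
Fold 2: move[2]->L => LDLLU VALID
Fold 3: move[4]->R => LDLLR INVALID (collision), skipped
Fold 4: move[0]->U => UDLLU INVALID (collision), skipped
Fold 5: move[1]->U => LULLU VALID

Answer: XVXXV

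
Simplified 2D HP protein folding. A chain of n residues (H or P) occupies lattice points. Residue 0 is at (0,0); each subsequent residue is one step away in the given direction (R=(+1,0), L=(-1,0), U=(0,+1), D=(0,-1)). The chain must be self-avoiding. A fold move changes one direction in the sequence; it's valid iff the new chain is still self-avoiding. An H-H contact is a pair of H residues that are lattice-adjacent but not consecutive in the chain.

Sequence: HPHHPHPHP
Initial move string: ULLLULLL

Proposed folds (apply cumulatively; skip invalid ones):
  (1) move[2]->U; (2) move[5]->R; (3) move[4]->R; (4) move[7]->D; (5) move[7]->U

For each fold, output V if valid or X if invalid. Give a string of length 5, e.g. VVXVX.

Initial: ULLLULLL -> [(0, 0), (0, 1), (-1, 1), (-2, 1), (-3, 1), (-3, 2), (-4, 2), (-5, 2), (-6, 2)]
Fold 1: move[2]->U => ULULULLL VALID
Fold 2: move[5]->R => ULULURLL INVALID (collision), skipped
Fold 3: move[4]->R => ULULRLLL INVALID (collision), skipped
Fold 4: move[7]->D => ULULULLD VALID
Fold 5: move[7]->U => ULULULLU VALID

Answer: VXXVV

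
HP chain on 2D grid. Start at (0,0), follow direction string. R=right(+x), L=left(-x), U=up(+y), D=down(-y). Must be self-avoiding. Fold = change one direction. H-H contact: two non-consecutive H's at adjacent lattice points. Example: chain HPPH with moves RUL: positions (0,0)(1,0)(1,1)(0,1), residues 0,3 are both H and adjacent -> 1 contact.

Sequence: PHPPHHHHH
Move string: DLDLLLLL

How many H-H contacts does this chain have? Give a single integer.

Answer: 0

Derivation:
Positions: [(0, 0), (0, -1), (-1, -1), (-1, -2), (-2, -2), (-3, -2), (-4, -2), (-5, -2), (-6, -2)]
No H-H contacts found.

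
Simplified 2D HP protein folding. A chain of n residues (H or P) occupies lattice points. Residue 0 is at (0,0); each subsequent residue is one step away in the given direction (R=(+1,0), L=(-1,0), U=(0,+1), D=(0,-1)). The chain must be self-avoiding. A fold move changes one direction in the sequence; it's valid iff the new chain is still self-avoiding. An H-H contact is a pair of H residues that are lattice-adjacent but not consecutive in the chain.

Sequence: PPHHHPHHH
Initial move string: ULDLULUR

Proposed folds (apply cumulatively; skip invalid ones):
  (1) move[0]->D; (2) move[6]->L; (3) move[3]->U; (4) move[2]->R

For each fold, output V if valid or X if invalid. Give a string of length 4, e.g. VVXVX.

Initial: ULDLULUR -> [(0, 0), (0, 1), (-1, 1), (-1, 0), (-2, 0), (-2, 1), (-3, 1), (-3, 2), (-2, 2)]
Fold 1: move[0]->D => DLDLULUR VALID
Fold 2: move[6]->L => DLDLULLR INVALID (collision), skipped
Fold 3: move[3]->U => DLDUULUR INVALID (collision), skipped
Fold 4: move[2]->R => DLRLULUR INVALID (collision), skipped

Answer: VXXX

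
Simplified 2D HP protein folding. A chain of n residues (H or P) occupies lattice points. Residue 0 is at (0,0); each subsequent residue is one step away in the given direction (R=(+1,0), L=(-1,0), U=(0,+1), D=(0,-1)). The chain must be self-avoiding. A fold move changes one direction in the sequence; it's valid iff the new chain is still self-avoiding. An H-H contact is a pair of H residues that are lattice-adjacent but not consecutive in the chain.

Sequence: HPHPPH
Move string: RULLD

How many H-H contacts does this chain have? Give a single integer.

Answer: 1

Derivation:
Positions: [(0, 0), (1, 0), (1, 1), (0, 1), (-1, 1), (-1, 0)]
H-H contact: residue 0 @(0,0) - residue 5 @(-1, 0)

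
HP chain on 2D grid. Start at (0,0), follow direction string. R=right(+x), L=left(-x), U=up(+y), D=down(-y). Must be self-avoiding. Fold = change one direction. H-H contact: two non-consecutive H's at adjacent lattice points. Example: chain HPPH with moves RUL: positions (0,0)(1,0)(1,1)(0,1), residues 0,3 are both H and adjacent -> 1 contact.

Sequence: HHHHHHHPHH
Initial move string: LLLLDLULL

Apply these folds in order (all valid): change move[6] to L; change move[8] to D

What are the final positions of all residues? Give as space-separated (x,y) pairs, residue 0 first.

Initial moves: LLLLDLULL
Fold: move[6]->L => LLLLDLLLL (positions: [(0, 0), (-1, 0), (-2, 0), (-3, 0), (-4, 0), (-4, -1), (-5, -1), (-6, -1), (-7, -1), (-8, -1)])
Fold: move[8]->D => LLLLDLLLD (positions: [(0, 0), (-1, 0), (-2, 0), (-3, 0), (-4, 0), (-4, -1), (-5, -1), (-6, -1), (-7, -1), (-7, -2)])

Answer: (0,0) (-1,0) (-2,0) (-3,0) (-4,0) (-4,-1) (-5,-1) (-6,-1) (-7,-1) (-7,-2)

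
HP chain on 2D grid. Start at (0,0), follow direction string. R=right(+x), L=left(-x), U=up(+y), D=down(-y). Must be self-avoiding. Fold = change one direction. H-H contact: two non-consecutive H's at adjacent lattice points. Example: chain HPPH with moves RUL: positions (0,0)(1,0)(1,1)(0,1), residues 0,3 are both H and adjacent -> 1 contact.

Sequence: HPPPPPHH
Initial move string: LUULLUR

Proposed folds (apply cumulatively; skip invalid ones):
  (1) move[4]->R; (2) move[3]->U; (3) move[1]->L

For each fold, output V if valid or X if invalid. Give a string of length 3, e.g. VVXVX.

Initial: LUULLUR -> [(0, 0), (-1, 0), (-1, 1), (-1, 2), (-2, 2), (-3, 2), (-3, 3), (-2, 3)]
Fold 1: move[4]->R => LUULRUR INVALID (collision), skipped
Fold 2: move[3]->U => LUUULUR VALID
Fold 3: move[1]->L => LLUULUR VALID

Answer: XVV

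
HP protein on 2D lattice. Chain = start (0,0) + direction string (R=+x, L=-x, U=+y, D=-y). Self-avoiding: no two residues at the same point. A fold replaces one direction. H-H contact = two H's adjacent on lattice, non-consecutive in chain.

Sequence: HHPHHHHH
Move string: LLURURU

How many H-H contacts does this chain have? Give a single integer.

Positions: [(0, 0), (-1, 0), (-2, 0), (-2, 1), (-1, 1), (-1, 2), (0, 2), (0, 3)]
H-H contact: residue 1 @(-1,0) - residue 4 @(-1, 1)

Answer: 1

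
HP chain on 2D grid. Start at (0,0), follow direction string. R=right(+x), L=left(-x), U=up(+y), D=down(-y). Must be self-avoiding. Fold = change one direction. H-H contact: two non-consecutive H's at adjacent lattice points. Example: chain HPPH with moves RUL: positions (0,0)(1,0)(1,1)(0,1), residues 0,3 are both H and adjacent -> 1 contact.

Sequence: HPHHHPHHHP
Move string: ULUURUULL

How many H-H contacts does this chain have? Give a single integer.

Positions: [(0, 0), (0, 1), (-1, 1), (-1, 2), (-1, 3), (0, 3), (0, 4), (0, 5), (-1, 5), (-2, 5)]
No H-H contacts found.

Answer: 0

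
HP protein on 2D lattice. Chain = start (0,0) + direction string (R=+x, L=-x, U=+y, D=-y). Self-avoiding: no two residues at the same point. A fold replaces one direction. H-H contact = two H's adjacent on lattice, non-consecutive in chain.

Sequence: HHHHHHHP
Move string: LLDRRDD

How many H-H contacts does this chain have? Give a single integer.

Answer: 2

Derivation:
Positions: [(0, 0), (-1, 0), (-2, 0), (-2, -1), (-1, -1), (0, -1), (0, -2), (0, -3)]
H-H contact: residue 0 @(0,0) - residue 5 @(0, -1)
H-H contact: residue 1 @(-1,0) - residue 4 @(-1, -1)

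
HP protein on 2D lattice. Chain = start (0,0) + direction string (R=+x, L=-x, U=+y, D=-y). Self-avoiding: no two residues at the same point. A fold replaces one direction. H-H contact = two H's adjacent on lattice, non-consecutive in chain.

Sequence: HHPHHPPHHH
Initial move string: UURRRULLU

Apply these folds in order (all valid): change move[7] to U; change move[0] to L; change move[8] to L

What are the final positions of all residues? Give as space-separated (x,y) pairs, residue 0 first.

Initial moves: UURRRULLU
Fold: move[7]->U => UURRRULUU (positions: [(0, 0), (0, 1), (0, 2), (1, 2), (2, 2), (3, 2), (3, 3), (2, 3), (2, 4), (2, 5)])
Fold: move[0]->L => LURRRULUU (positions: [(0, 0), (-1, 0), (-1, 1), (0, 1), (1, 1), (2, 1), (2, 2), (1, 2), (1, 3), (1, 4)])
Fold: move[8]->L => LURRRULUL (positions: [(0, 0), (-1, 0), (-1, 1), (0, 1), (1, 1), (2, 1), (2, 2), (1, 2), (1, 3), (0, 3)])

Answer: (0,0) (-1,0) (-1,1) (0,1) (1,1) (2,1) (2,2) (1,2) (1,3) (0,3)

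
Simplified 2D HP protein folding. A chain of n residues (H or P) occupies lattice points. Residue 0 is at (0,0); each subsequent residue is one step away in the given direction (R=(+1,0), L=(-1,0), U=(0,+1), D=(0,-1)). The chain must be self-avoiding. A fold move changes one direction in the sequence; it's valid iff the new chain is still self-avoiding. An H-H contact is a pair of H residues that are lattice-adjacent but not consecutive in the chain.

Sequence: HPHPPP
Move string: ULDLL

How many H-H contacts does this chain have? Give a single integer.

Positions: [(0, 0), (0, 1), (-1, 1), (-1, 0), (-2, 0), (-3, 0)]
No H-H contacts found.

Answer: 0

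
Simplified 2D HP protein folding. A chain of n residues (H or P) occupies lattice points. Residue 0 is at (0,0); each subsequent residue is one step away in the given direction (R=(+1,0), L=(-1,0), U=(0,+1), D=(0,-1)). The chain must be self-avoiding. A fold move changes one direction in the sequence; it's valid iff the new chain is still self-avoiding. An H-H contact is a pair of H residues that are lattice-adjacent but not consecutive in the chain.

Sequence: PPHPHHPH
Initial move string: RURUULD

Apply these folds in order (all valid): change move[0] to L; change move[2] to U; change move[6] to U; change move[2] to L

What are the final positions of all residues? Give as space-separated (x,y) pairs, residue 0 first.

Initial moves: RURUULD
Fold: move[0]->L => LURUULD (positions: [(0, 0), (-1, 0), (-1, 1), (0, 1), (0, 2), (0, 3), (-1, 3), (-1, 2)])
Fold: move[2]->U => LUUUULD (positions: [(0, 0), (-1, 0), (-1, 1), (-1, 2), (-1, 3), (-1, 4), (-2, 4), (-2, 3)])
Fold: move[6]->U => LUUUULU (positions: [(0, 0), (-1, 0), (-1, 1), (-1, 2), (-1, 3), (-1, 4), (-2, 4), (-2, 5)])
Fold: move[2]->L => LULUULU (positions: [(0, 0), (-1, 0), (-1, 1), (-2, 1), (-2, 2), (-2, 3), (-3, 3), (-3, 4)])

Answer: (0,0) (-1,0) (-1,1) (-2,1) (-2,2) (-2,3) (-3,3) (-3,4)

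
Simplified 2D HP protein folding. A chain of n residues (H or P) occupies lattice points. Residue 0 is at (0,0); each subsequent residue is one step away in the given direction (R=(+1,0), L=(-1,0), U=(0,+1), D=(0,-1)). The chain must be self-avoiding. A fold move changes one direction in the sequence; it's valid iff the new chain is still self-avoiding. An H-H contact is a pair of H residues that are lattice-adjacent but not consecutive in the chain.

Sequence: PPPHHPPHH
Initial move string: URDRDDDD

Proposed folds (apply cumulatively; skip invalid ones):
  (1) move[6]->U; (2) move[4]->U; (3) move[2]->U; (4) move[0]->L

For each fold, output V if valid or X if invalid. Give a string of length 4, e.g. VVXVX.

Initial: URDRDDDD -> [(0, 0), (0, 1), (1, 1), (1, 0), (2, 0), (2, -1), (2, -2), (2, -3), (2, -4)]
Fold 1: move[6]->U => URDRDDUD INVALID (collision), skipped
Fold 2: move[4]->U => URDRUDDD INVALID (collision), skipped
Fold 3: move[2]->U => URURDDDD VALID
Fold 4: move[0]->L => LRURDDDD INVALID (collision), skipped

Answer: XXVX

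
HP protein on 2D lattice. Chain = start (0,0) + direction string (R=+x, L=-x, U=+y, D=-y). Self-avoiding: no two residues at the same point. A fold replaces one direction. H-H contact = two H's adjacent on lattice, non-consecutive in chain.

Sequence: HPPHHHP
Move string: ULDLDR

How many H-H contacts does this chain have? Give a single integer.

Positions: [(0, 0), (0, 1), (-1, 1), (-1, 0), (-2, 0), (-2, -1), (-1, -1)]
H-H contact: residue 0 @(0,0) - residue 3 @(-1, 0)

Answer: 1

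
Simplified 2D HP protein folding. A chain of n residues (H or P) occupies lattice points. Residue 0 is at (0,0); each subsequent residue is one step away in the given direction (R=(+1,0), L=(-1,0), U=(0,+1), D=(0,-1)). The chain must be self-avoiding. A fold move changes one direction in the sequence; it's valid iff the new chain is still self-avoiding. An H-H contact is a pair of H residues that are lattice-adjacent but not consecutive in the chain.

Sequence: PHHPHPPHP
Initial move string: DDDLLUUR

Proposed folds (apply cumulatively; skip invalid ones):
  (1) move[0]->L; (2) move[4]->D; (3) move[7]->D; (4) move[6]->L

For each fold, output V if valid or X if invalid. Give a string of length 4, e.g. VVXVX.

Initial: DDDLLUUR -> [(0, 0), (0, -1), (0, -2), (0, -3), (-1, -3), (-2, -3), (-2, -2), (-2, -1), (-1, -1)]
Fold 1: move[0]->L => LDDLLUUR VALID
Fold 2: move[4]->D => LDDLDUUR INVALID (collision), skipped
Fold 3: move[7]->D => LDDLLUUD INVALID (collision), skipped
Fold 4: move[6]->L => LDDLLULR INVALID (collision), skipped

Answer: VXXX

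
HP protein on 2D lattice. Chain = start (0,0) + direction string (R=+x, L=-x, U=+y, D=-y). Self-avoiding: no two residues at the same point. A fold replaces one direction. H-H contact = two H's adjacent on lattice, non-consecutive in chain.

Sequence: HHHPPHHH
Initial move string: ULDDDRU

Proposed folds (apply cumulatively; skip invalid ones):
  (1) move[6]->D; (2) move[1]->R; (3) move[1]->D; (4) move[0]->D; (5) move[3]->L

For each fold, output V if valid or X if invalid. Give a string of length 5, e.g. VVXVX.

Answer: VVXVV

Derivation:
Initial: ULDDDRU -> [(0, 0), (0, 1), (-1, 1), (-1, 0), (-1, -1), (-1, -2), (0, -2), (0, -1)]
Fold 1: move[6]->D => ULDDDRD VALID
Fold 2: move[1]->R => URDDDRD VALID
Fold 3: move[1]->D => UDDDDRD INVALID (collision), skipped
Fold 4: move[0]->D => DRDDDRD VALID
Fold 5: move[3]->L => DRDLDRD VALID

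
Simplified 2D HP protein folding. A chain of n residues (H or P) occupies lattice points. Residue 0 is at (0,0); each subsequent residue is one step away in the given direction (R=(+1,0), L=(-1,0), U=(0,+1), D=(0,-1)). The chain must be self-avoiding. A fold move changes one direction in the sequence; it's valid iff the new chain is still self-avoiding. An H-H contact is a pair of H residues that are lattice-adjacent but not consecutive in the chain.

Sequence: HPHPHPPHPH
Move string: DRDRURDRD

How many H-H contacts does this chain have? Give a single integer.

Positions: [(0, 0), (0, -1), (1, -1), (1, -2), (2, -2), (2, -1), (3, -1), (3, -2), (4, -2), (4, -3)]
H-H contact: residue 4 @(2,-2) - residue 7 @(3, -2)

Answer: 1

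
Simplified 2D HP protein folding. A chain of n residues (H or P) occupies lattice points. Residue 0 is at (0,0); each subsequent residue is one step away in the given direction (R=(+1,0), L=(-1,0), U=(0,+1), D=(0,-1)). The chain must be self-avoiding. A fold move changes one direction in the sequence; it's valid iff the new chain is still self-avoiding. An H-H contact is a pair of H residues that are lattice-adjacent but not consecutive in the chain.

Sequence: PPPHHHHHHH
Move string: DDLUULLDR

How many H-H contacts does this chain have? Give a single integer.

Answer: 2

Derivation:
Positions: [(0, 0), (0, -1), (0, -2), (-1, -2), (-1, -1), (-1, 0), (-2, 0), (-3, 0), (-3, -1), (-2, -1)]
H-H contact: residue 4 @(-1,-1) - residue 9 @(-2, -1)
H-H contact: residue 6 @(-2,0) - residue 9 @(-2, -1)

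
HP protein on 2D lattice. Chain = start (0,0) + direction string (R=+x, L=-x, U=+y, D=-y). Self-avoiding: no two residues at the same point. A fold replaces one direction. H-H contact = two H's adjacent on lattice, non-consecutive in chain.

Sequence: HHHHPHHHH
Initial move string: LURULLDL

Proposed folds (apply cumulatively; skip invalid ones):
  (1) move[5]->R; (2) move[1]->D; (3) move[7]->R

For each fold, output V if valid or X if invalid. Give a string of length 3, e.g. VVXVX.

Answer: XXX

Derivation:
Initial: LURULLDL -> [(0, 0), (-1, 0), (-1, 1), (0, 1), (0, 2), (-1, 2), (-2, 2), (-2, 1), (-3, 1)]
Fold 1: move[5]->R => LURULRDL INVALID (collision), skipped
Fold 2: move[1]->D => LDRULLDL INVALID (collision), skipped
Fold 3: move[7]->R => LURULLDR INVALID (collision), skipped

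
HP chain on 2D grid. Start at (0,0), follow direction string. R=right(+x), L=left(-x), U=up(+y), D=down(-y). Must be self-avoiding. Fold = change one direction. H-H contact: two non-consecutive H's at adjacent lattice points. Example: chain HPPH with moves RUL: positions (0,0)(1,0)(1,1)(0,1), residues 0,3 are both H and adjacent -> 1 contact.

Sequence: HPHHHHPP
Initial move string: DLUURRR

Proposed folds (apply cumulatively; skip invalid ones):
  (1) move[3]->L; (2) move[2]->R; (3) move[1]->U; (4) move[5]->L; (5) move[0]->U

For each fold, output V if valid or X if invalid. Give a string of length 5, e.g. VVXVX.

Answer: XXXXV

Derivation:
Initial: DLUURRR -> [(0, 0), (0, -1), (-1, -1), (-1, 0), (-1, 1), (0, 1), (1, 1), (2, 1)]
Fold 1: move[3]->L => DLULRRR INVALID (collision), skipped
Fold 2: move[2]->R => DLRURRR INVALID (collision), skipped
Fold 3: move[1]->U => DUUURRR INVALID (collision), skipped
Fold 4: move[5]->L => DLUURLR INVALID (collision), skipped
Fold 5: move[0]->U => ULUURRR VALID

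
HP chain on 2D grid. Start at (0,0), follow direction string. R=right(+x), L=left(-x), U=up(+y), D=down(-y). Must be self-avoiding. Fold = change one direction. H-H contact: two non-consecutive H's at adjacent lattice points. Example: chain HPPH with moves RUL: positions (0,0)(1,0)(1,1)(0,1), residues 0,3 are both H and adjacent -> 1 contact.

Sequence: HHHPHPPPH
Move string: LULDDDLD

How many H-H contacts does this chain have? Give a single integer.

Positions: [(0, 0), (-1, 0), (-1, 1), (-2, 1), (-2, 0), (-2, -1), (-2, -2), (-3, -2), (-3, -3)]
H-H contact: residue 1 @(-1,0) - residue 4 @(-2, 0)

Answer: 1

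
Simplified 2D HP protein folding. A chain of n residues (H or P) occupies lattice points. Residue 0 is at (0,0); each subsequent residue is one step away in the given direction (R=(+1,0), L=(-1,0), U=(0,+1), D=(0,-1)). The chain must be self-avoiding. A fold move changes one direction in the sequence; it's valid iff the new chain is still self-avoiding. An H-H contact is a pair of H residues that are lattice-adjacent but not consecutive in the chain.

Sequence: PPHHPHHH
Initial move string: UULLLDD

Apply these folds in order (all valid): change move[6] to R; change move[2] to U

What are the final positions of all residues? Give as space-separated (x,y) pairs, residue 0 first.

Initial moves: UULLLDD
Fold: move[6]->R => UULLLDR (positions: [(0, 0), (0, 1), (0, 2), (-1, 2), (-2, 2), (-3, 2), (-3, 1), (-2, 1)])
Fold: move[2]->U => UUULLDR (positions: [(0, 0), (0, 1), (0, 2), (0, 3), (-1, 3), (-2, 3), (-2, 2), (-1, 2)])

Answer: (0,0) (0,1) (0,2) (0,3) (-1,3) (-2,3) (-2,2) (-1,2)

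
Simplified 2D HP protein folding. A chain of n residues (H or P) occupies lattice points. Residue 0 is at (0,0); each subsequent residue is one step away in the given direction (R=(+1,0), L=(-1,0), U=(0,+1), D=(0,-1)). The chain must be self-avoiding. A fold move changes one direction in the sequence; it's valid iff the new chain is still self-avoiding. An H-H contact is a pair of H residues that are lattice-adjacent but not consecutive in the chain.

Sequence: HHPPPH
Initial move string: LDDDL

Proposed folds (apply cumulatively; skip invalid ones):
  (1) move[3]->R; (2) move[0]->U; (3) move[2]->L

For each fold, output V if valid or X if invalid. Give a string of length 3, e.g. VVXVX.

Initial: LDDDL -> [(0, 0), (-1, 0), (-1, -1), (-1, -2), (-1, -3), (-2, -3)]
Fold 1: move[3]->R => LDDRL INVALID (collision), skipped
Fold 2: move[0]->U => UDDDL INVALID (collision), skipped
Fold 3: move[2]->L => LDLDL VALID

Answer: XXV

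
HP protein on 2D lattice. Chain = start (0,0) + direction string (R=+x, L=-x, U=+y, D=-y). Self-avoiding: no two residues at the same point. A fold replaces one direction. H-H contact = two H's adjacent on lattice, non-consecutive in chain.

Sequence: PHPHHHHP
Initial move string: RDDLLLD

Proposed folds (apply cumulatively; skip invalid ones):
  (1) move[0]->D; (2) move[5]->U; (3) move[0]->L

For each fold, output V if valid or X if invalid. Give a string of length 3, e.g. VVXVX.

Answer: VXV

Derivation:
Initial: RDDLLLD -> [(0, 0), (1, 0), (1, -1), (1, -2), (0, -2), (-1, -2), (-2, -2), (-2, -3)]
Fold 1: move[0]->D => DDDLLLD VALID
Fold 2: move[5]->U => DDDLLUD INVALID (collision), skipped
Fold 3: move[0]->L => LDDLLLD VALID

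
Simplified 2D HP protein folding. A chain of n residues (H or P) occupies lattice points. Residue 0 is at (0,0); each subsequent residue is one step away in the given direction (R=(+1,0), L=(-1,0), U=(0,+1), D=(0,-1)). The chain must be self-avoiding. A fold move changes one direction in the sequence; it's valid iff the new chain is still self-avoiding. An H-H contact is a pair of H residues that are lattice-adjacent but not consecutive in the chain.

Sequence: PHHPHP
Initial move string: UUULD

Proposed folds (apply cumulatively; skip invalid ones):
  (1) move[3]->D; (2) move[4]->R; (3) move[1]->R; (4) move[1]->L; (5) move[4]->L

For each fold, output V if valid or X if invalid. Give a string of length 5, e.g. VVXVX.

Initial: UUULD -> [(0, 0), (0, 1), (0, 2), (0, 3), (-1, 3), (-1, 2)]
Fold 1: move[3]->D => UUUDD INVALID (collision), skipped
Fold 2: move[4]->R => UUULR INVALID (collision), skipped
Fold 3: move[1]->R => URULD INVALID (collision), skipped
Fold 4: move[1]->L => ULULD VALID
Fold 5: move[4]->L => ULULL VALID

Answer: XXXVV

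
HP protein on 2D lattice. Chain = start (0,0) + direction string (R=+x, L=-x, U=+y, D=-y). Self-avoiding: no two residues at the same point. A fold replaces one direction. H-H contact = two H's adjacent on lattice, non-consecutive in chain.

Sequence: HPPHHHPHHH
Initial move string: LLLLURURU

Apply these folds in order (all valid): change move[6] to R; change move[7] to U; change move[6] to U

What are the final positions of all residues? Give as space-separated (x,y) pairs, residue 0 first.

Answer: (0,0) (-1,0) (-2,0) (-3,0) (-4,0) (-4,1) (-3,1) (-3,2) (-3,3) (-3,4)

Derivation:
Initial moves: LLLLURURU
Fold: move[6]->R => LLLLURRRU (positions: [(0, 0), (-1, 0), (-2, 0), (-3, 0), (-4, 0), (-4, 1), (-3, 1), (-2, 1), (-1, 1), (-1, 2)])
Fold: move[7]->U => LLLLURRUU (positions: [(0, 0), (-1, 0), (-2, 0), (-3, 0), (-4, 0), (-4, 1), (-3, 1), (-2, 1), (-2, 2), (-2, 3)])
Fold: move[6]->U => LLLLURUUU (positions: [(0, 0), (-1, 0), (-2, 0), (-3, 0), (-4, 0), (-4, 1), (-3, 1), (-3, 2), (-3, 3), (-3, 4)])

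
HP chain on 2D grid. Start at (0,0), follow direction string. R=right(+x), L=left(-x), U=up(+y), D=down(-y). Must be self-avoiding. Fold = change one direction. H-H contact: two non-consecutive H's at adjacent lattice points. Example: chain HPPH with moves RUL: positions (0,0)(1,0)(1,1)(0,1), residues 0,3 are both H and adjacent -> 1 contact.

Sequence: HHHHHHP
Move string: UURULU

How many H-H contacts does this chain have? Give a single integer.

Answer: 1

Derivation:
Positions: [(0, 0), (0, 1), (0, 2), (1, 2), (1, 3), (0, 3), (0, 4)]
H-H contact: residue 2 @(0,2) - residue 5 @(0, 3)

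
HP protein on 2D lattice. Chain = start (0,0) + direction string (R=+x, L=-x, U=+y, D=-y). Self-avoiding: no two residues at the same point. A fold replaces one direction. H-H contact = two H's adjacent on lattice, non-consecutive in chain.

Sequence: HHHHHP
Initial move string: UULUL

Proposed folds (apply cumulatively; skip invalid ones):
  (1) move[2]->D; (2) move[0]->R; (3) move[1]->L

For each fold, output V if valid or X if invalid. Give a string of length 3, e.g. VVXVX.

Initial: UULUL -> [(0, 0), (0, 1), (0, 2), (-1, 2), (-1, 3), (-2, 3)]
Fold 1: move[2]->D => UUDUL INVALID (collision), skipped
Fold 2: move[0]->R => RULUL VALID
Fold 3: move[1]->L => RLLUL INVALID (collision), skipped

Answer: XVX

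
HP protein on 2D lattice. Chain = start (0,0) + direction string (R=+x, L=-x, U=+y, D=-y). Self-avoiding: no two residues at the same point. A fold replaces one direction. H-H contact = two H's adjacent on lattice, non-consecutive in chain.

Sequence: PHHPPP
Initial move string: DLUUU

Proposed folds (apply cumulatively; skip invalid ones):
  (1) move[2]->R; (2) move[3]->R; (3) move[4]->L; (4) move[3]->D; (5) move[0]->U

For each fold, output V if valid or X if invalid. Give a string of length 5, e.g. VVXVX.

Answer: XXVXV

Derivation:
Initial: DLUUU -> [(0, 0), (0, -1), (-1, -1), (-1, 0), (-1, 1), (-1, 2)]
Fold 1: move[2]->R => DLRUU INVALID (collision), skipped
Fold 2: move[3]->R => DLURU INVALID (collision), skipped
Fold 3: move[4]->L => DLUUL VALID
Fold 4: move[3]->D => DLUDL INVALID (collision), skipped
Fold 5: move[0]->U => ULUUL VALID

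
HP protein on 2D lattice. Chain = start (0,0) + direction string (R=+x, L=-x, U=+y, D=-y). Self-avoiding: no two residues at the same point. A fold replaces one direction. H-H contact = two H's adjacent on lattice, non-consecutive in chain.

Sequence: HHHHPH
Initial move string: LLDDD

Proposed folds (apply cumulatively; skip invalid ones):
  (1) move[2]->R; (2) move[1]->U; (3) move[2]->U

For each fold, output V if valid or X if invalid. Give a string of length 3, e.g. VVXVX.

Initial: LLDDD -> [(0, 0), (-1, 0), (-2, 0), (-2, -1), (-2, -2), (-2, -3)]
Fold 1: move[2]->R => LLRDD INVALID (collision), skipped
Fold 2: move[1]->U => LUDDD INVALID (collision), skipped
Fold 3: move[2]->U => LLUDD INVALID (collision), skipped

Answer: XXX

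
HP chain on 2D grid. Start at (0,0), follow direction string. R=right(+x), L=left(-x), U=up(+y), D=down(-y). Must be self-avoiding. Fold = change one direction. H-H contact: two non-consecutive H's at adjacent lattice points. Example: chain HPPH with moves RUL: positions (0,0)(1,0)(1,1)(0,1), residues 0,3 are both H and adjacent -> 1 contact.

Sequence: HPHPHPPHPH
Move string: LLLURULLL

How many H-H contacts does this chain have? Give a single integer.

Answer: 1

Derivation:
Positions: [(0, 0), (-1, 0), (-2, 0), (-3, 0), (-3, 1), (-2, 1), (-2, 2), (-3, 2), (-4, 2), (-5, 2)]
H-H contact: residue 4 @(-3,1) - residue 7 @(-3, 2)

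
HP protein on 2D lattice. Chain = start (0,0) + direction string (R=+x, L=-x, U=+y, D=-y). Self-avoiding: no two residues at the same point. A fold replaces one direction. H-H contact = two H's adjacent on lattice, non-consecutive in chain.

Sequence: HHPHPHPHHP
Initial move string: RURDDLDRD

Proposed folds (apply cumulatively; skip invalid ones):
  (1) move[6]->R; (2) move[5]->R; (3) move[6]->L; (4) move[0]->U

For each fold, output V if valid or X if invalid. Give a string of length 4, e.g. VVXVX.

Answer: XVXV

Derivation:
Initial: RURDDLDRD -> [(0, 0), (1, 0), (1, 1), (2, 1), (2, 0), (2, -1), (1, -1), (1, -2), (2, -2), (2, -3)]
Fold 1: move[6]->R => RURDDLRRD INVALID (collision), skipped
Fold 2: move[5]->R => RURDDRDRD VALID
Fold 3: move[6]->L => RURDDRLRD INVALID (collision), skipped
Fold 4: move[0]->U => UURDDRDRD VALID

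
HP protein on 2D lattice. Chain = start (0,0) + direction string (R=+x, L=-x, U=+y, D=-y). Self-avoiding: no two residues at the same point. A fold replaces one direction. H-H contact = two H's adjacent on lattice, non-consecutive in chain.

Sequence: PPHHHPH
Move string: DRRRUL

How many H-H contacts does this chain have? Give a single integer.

Answer: 1

Derivation:
Positions: [(0, 0), (0, -1), (1, -1), (2, -1), (3, -1), (3, 0), (2, 0)]
H-H contact: residue 3 @(2,-1) - residue 6 @(2, 0)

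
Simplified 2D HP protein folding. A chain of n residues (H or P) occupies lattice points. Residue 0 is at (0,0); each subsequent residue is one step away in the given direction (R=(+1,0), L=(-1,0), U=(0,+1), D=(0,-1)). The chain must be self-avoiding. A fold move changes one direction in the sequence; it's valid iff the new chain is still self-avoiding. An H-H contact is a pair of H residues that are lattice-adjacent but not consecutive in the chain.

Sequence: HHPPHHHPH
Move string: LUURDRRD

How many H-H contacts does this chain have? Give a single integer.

Positions: [(0, 0), (-1, 0), (-1, 1), (-1, 2), (0, 2), (0, 1), (1, 1), (2, 1), (2, 0)]
H-H contact: residue 0 @(0,0) - residue 5 @(0, 1)

Answer: 1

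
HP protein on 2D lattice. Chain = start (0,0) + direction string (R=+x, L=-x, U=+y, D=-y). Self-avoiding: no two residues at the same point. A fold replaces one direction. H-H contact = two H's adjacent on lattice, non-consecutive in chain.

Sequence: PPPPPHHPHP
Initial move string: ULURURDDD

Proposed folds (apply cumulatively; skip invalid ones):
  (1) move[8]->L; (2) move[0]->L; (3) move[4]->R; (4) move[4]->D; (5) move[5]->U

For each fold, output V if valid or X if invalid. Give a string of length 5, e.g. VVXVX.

Initial: ULURURDDD -> [(0, 0), (0, 1), (-1, 1), (-1, 2), (0, 2), (0, 3), (1, 3), (1, 2), (1, 1), (1, 0)]
Fold 1: move[8]->L => ULURURDDL INVALID (collision), skipped
Fold 2: move[0]->L => LLURURDDD INVALID (collision), skipped
Fold 3: move[4]->R => ULURRRDDD VALID
Fold 4: move[4]->D => ULURDRDDD INVALID (collision), skipped
Fold 5: move[5]->U => ULURRUDDD INVALID (collision), skipped

Answer: XXVXX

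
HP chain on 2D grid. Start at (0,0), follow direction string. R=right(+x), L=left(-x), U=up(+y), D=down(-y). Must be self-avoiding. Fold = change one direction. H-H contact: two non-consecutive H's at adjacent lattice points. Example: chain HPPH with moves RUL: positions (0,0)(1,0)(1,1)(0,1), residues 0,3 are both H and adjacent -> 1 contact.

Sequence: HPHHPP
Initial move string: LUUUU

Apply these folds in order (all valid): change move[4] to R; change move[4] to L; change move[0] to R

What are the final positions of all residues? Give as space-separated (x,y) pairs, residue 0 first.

Initial moves: LUUUU
Fold: move[4]->R => LUUUR (positions: [(0, 0), (-1, 0), (-1, 1), (-1, 2), (-1, 3), (0, 3)])
Fold: move[4]->L => LUUUL (positions: [(0, 0), (-1, 0), (-1, 1), (-1, 2), (-1, 3), (-2, 3)])
Fold: move[0]->R => RUUUL (positions: [(0, 0), (1, 0), (1, 1), (1, 2), (1, 3), (0, 3)])

Answer: (0,0) (1,0) (1,1) (1,2) (1,3) (0,3)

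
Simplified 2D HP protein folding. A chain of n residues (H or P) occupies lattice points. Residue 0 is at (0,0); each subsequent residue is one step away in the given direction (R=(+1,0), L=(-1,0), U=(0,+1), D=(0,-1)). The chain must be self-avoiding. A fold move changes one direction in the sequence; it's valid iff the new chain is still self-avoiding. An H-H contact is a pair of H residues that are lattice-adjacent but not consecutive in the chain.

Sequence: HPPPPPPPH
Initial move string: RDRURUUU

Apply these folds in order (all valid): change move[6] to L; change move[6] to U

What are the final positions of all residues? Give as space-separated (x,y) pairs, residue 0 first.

Initial moves: RDRURUUU
Fold: move[6]->L => RDRURULU (positions: [(0, 0), (1, 0), (1, -1), (2, -1), (2, 0), (3, 0), (3, 1), (2, 1), (2, 2)])
Fold: move[6]->U => RDRURUUU (positions: [(0, 0), (1, 0), (1, -1), (2, -1), (2, 0), (3, 0), (3, 1), (3, 2), (3, 3)])

Answer: (0,0) (1,0) (1,-1) (2,-1) (2,0) (3,0) (3,1) (3,2) (3,3)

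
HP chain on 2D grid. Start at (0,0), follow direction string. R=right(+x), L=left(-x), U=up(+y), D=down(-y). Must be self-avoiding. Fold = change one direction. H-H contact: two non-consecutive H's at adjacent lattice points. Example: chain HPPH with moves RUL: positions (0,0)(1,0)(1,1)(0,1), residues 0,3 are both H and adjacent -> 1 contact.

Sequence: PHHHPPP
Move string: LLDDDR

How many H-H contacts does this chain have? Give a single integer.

Positions: [(0, 0), (-1, 0), (-2, 0), (-2, -1), (-2, -2), (-2, -3), (-1, -3)]
No H-H contacts found.

Answer: 0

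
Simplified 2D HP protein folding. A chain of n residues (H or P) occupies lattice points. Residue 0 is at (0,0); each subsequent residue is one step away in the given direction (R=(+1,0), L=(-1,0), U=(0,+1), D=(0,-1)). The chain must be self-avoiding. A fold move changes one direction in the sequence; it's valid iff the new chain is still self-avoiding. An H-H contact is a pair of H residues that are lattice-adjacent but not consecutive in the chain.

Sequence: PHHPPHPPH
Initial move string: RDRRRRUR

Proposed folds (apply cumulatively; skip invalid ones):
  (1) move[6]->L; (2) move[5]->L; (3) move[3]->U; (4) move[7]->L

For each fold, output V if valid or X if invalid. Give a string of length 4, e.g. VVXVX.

Initial: RDRRRRUR -> [(0, 0), (1, 0), (1, -1), (2, -1), (3, -1), (4, -1), (5, -1), (5, 0), (6, 0)]
Fold 1: move[6]->L => RDRRRRLR INVALID (collision), skipped
Fold 2: move[5]->L => RDRRRLUR INVALID (collision), skipped
Fold 3: move[3]->U => RDRURRUR VALID
Fold 4: move[7]->L => RDRURRUL VALID

Answer: XXVV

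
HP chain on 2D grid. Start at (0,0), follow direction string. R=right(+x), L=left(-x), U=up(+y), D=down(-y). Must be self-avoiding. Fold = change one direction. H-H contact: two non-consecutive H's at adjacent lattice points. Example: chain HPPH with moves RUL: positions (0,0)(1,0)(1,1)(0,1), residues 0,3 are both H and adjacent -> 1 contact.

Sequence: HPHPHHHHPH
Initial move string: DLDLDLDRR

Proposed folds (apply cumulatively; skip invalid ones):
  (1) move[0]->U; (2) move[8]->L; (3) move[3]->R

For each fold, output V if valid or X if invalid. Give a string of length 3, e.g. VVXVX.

Initial: DLDLDLDRR -> [(0, 0), (0, -1), (-1, -1), (-1, -2), (-2, -2), (-2, -3), (-3, -3), (-3, -4), (-2, -4), (-1, -4)]
Fold 1: move[0]->U => ULDLDLDRR VALID
Fold 2: move[8]->L => ULDLDLDRL INVALID (collision), skipped
Fold 3: move[3]->R => ULDRDLDRR INVALID (collision), skipped

Answer: VXX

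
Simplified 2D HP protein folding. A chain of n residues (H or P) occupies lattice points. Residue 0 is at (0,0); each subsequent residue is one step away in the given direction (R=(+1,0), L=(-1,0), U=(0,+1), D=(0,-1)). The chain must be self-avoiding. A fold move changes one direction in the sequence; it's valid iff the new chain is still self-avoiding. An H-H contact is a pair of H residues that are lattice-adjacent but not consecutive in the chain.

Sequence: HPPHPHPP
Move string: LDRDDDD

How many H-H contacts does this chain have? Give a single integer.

Positions: [(0, 0), (-1, 0), (-1, -1), (0, -1), (0, -2), (0, -3), (0, -4), (0, -5)]
H-H contact: residue 0 @(0,0) - residue 3 @(0, -1)

Answer: 1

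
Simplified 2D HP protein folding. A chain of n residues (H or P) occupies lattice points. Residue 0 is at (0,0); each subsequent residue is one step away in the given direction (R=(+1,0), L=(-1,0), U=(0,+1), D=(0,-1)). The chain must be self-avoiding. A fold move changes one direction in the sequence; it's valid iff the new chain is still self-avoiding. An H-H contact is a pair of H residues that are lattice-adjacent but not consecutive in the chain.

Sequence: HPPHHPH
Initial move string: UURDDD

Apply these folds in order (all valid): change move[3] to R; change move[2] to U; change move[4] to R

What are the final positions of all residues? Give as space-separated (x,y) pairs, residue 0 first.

Initial moves: UURDDD
Fold: move[3]->R => UURRDD (positions: [(0, 0), (0, 1), (0, 2), (1, 2), (2, 2), (2, 1), (2, 0)])
Fold: move[2]->U => UUURDD (positions: [(0, 0), (0, 1), (0, 2), (0, 3), (1, 3), (1, 2), (1, 1)])
Fold: move[4]->R => UUURRD (positions: [(0, 0), (0, 1), (0, 2), (0, 3), (1, 3), (2, 3), (2, 2)])

Answer: (0,0) (0,1) (0,2) (0,3) (1,3) (2,3) (2,2)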